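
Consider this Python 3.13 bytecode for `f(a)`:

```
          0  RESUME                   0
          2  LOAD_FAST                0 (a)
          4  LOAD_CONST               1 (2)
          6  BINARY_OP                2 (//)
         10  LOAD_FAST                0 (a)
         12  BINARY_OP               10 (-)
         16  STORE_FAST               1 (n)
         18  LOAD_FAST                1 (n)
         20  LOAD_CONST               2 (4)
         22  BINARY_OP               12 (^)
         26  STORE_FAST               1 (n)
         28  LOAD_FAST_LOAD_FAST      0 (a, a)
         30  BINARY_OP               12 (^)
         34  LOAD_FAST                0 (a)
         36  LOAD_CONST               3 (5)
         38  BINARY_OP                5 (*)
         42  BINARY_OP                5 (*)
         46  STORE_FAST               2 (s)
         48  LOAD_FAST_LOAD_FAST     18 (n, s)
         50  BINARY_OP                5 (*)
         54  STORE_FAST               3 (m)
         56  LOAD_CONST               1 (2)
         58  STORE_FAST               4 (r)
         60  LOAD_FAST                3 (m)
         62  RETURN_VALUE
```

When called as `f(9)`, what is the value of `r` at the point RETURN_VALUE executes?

2

LOAD_FAST a → push 9. Stack: [9]
LOAD_CONST → push 2. Stack: [9, 2]
BINARY_OP // → 9 // 2 = 4. Stack: [4]
LOAD_FAST a → push 9. Stack: [4, 9]
BINARY_OP - → 4 - 9 = -5. Stack: [-5]
STORE_FAST n → n=-5. Stack: []
LOAD_FAST n → push -5. Stack: [-5]
LOAD_CONST → push 4. Stack: [-5, 4]
BINARY_OP ^ → -5 ^ 4 = -1. Stack: [-1]
STORE_FAST n → n=-1. Stack: []
LOAD_FAST_LOAD_FAST a,a → push 9,9. Stack: [9, 9]
BINARY_OP ^ → 9 ^ 9 = 0. Stack: [0]
LOAD_FAST a → push 9. Stack: [0, 9]
LOAD_CONST → push 5. Stack: [0, 9, 5]
BINARY_OP * → 9 * 5 = 45. Stack: [0, 45]
BINARY_OP * → 0 * 45 = 0. Stack: [0]
STORE_FAST s → s=0. Stack: []
LOAD_FAST_LOAD_FAST n,s → push -1,0. Stack: [-1, 0]
BINARY_OP * → -1 * 0 = 0. Stack: [0]
STORE_FAST m → m=0. Stack: []
LOAD_CONST → push 2. Stack: [2]
STORE_FAST r → r=2. Stack: []
LOAD_FAST m → push 0. Stack: [0]
RETURN_VALUE → return 0.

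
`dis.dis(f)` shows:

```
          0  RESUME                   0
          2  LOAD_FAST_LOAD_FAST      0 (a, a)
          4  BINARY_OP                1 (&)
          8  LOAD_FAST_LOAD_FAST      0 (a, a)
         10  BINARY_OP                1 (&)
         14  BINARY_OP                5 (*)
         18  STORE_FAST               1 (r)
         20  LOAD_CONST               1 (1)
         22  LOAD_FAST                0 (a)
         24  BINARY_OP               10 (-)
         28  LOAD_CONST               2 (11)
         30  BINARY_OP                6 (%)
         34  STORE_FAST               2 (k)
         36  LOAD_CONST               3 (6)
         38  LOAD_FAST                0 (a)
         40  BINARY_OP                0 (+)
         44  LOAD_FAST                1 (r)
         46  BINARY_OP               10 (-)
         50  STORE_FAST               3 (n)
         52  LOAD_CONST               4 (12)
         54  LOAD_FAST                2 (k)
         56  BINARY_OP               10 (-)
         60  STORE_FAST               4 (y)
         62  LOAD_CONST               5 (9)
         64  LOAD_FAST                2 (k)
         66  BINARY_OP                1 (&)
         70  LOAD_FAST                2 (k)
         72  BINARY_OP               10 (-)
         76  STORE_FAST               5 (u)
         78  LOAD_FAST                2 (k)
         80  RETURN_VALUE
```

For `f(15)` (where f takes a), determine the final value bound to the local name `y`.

LOAD_FAST_LOAD_FAST a,a → push 15,15. Stack: [15, 15]
BINARY_OP & → 15 & 15 = 15. Stack: [15]
LOAD_FAST_LOAD_FAST a,a → push 15,15. Stack: [15, 15, 15]
BINARY_OP & → 15 & 15 = 15. Stack: [15, 15]
BINARY_OP * → 15 * 15 = 225. Stack: [225]
STORE_FAST r → r=225. Stack: []
LOAD_CONST → push 1. Stack: [1]
LOAD_FAST a → push 15. Stack: [1, 15]
BINARY_OP - → 1 - 15 = -14. Stack: [-14]
LOAD_CONST → push 11. Stack: [-14, 11]
BINARY_OP % → -14 % 11 = 8. Stack: [8]
STORE_FAST k → k=8. Stack: []
LOAD_CONST → push 6. Stack: [6]
LOAD_FAST a → push 15. Stack: [6, 15]
BINARY_OP + → 6 + 15 = 21. Stack: [21]
LOAD_FAST r → push 225. Stack: [21, 225]
BINARY_OP - → 21 - 225 = -204. Stack: [-204]
STORE_FAST n → n=-204. Stack: []
LOAD_CONST → push 12. Stack: [12]
LOAD_FAST k → push 8. Stack: [12, 8]
BINARY_OP - → 12 - 8 = 4. Stack: [4]
STORE_FAST y → y=4. Stack: []
LOAD_CONST → push 9. Stack: [9]
LOAD_FAST k → push 8. Stack: [9, 8]
BINARY_OP & → 9 & 8 = 8. Stack: [8]
LOAD_FAST k → push 8. Stack: [8, 8]
BINARY_OP - → 8 - 8 = 0. Stack: [0]
STORE_FAST u → u=0. Stack: []
LOAD_FAST k → push 8. Stack: [8]
RETURN_VALUE → return 8.

4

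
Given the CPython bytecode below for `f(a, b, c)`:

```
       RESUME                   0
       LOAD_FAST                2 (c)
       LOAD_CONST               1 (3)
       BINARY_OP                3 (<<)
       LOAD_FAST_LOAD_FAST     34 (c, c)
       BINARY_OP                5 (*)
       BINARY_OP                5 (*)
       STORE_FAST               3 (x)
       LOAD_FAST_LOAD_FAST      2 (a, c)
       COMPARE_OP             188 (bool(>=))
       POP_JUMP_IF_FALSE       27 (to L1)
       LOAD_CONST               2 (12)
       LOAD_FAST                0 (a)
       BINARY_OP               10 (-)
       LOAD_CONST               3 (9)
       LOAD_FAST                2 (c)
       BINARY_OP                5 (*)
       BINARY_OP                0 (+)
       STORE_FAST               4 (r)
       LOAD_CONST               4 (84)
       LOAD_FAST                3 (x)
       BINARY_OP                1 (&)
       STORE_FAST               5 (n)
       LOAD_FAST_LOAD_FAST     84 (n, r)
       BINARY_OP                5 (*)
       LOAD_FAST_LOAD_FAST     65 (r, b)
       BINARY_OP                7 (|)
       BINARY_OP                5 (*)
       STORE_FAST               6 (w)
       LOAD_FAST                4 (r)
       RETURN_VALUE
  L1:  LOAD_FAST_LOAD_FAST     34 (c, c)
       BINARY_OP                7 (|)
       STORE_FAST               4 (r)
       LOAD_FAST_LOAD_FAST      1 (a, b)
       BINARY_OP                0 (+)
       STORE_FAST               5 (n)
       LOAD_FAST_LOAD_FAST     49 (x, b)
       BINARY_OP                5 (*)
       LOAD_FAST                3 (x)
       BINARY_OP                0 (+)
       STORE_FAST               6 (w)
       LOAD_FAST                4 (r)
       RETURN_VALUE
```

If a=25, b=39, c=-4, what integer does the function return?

-49

LOAD_FAST c → push -4. Stack: [-4]
LOAD_CONST → push 3. Stack: [-4, 3]
BINARY_OP << → -4 << 3 = -32. Stack: [-32]
LOAD_FAST_LOAD_FAST c,c → push -4,-4. Stack: [-32, -4, -4]
BINARY_OP * → -4 * -4 = 16. Stack: [-32, 16]
BINARY_OP * → -32 * 16 = -512. Stack: [-512]
STORE_FAST x → x=-512. Stack: []
LOAD_FAST_LOAD_FAST a,c → push 25,-4. Stack: [25, -4]
COMPARE_OP bool(>=) → 25 vs -4 = True. Stack: [True]
POP_JUMP_IF_FALSE → pop True; no jump. Stack: []
LOAD_CONST → push 12. Stack: [12]
LOAD_FAST a → push 25. Stack: [12, 25]
BINARY_OP - → 12 - 25 = -13. Stack: [-13]
LOAD_CONST → push 9. Stack: [-13, 9]
LOAD_FAST c → push -4. Stack: [-13, 9, -4]
BINARY_OP * → 9 * -4 = -36. Stack: [-13, -36]
BINARY_OP + → -13 + -36 = -49. Stack: [-49]
STORE_FAST r → r=-49. Stack: []
LOAD_CONST → push 84. Stack: [84]
LOAD_FAST x → push -512. Stack: [84, -512]
BINARY_OP & → 84 & -512 = 0. Stack: [0]
STORE_FAST n → n=0. Stack: []
LOAD_FAST_LOAD_FAST n,r → push 0,-49. Stack: [0, -49]
BINARY_OP * → 0 * -49 = 0. Stack: [0]
LOAD_FAST_LOAD_FAST r,b → push -49,39. Stack: [0, -49, 39]
BINARY_OP | → -49 | 39 = -17. Stack: [0, -17]
BINARY_OP * → 0 * -17 = 0. Stack: [0]
STORE_FAST w → w=0. Stack: []
LOAD_FAST r → push -49. Stack: [-49]
RETURN_VALUE → return -49.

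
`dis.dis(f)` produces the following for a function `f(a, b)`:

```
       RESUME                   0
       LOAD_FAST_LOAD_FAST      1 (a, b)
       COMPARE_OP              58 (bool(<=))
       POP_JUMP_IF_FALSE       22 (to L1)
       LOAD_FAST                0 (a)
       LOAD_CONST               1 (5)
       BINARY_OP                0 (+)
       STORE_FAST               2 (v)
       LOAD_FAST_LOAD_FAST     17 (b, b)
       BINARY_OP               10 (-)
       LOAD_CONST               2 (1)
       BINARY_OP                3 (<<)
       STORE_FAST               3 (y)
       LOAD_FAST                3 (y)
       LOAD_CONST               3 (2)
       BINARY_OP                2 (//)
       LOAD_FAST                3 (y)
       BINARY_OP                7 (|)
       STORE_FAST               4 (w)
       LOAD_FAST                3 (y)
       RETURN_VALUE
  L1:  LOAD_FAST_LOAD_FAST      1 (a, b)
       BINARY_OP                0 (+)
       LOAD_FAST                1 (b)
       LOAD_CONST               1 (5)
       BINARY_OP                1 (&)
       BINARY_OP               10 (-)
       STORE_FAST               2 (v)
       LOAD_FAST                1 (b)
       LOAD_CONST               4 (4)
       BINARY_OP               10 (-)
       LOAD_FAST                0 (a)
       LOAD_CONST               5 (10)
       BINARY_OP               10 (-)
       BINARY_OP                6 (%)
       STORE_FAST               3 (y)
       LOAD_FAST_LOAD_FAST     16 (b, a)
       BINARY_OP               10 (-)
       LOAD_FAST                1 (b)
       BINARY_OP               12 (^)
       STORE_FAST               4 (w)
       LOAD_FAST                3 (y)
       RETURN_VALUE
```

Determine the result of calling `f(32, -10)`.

LOAD_FAST_LOAD_FAST a,b → push 32,-10. Stack: [32, -10]
COMPARE_OP bool(<=) → 32 vs -10 = False. Stack: [False]
POP_JUMP_IF_FALSE → pop False; jump. Stack: []
LOAD_FAST_LOAD_FAST a,b → push 32,-10. Stack: [32, -10]
BINARY_OP + → 32 + -10 = 22. Stack: [22]
LOAD_FAST b → push -10. Stack: [22, -10]
LOAD_CONST → push 5. Stack: [22, -10, 5]
BINARY_OP & → -10 & 5 = 4. Stack: [22, 4]
BINARY_OP - → 22 - 4 = 18. Stack: [18]
STORE_FAST v → v=18. Stack: []
LOAD_FAST b → push -10. Stack: [-10]
LOAD_CONST → push 4. Stack: [-10, 4]
BINARY_OP - → -10 - 4 = -14. Stack: [-14]
LOAD_FAST a → push 32. Stack: [-14, 32]
LOAD_CONST → push 10. Stack: [-14, 32, 10]
BINARY_OP - → 32 - 10 = 22. Stack: [-14, 22]
BINARY_OP % → -14 % 22 = 8. Stack: [8]
STORE_FAST y → y=8. Stack: []
LOAD_FAST_LOAD_FAST b,a → push -10,32. Stack: [-10, 32]
BINARY_OP - → -10 - 32 = -42. Stack: [-42]
LOAD_FAST b → push -10. Stack: [-42, -10]
BINARY_OP ^ → -42 ^ -10 = 32. Stack: [32]
STORE_FAST w → w=32. Stack: []
LOAD_FAST y → push 8. Stack: [8]
RETURN_VALUE → return 8.

8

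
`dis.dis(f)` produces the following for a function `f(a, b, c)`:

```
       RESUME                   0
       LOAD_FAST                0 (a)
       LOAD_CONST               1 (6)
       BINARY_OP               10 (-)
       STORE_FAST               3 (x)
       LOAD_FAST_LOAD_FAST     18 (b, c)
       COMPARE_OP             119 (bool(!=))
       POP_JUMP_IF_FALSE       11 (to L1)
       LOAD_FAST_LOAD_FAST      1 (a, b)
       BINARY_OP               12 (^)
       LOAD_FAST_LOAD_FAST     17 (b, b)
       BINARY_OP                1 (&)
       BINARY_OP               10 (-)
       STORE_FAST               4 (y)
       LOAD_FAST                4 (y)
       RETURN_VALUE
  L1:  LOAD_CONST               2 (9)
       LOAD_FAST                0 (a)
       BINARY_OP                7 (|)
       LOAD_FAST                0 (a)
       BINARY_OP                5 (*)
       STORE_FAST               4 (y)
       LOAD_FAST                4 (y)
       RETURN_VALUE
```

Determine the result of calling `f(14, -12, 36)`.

6

LOAD_FAST a → push 14. Stack: [14]
LOAD_CONST → push 6. Stack: [14, 6]
BINARY_OP - → 14 - 6 = 8. Stack: [8]
STORE_FAST x → x=8. Stack: []
LOAD_FAST_LOAD_FAST b,c → push -12,36. Stack: [-12, 36]
COMPARE_OP bool(!=) → -12 vs 36 = True. Stack: [True]
POP_JUMP_IF_FALSE → pop True; no jump. Stack: []
LOAD_FAST_LOAD_FAST a,b → push 14,-12. Stack: [14, -12]
BINARY_OP ^ → 14 ^ -12 = -6. Stack: [-6]
LOAD_FAST_LOAD_FAST b,b → push -12,-12. Stack: [-6, -12, -12]
BINARY_OP & → -12 & -12 = -12. Stack: [-6, -12]
BINARY_OP - → -6 - -12 = 6. Stack: [6]
STORE_FAST y → y=6. Stack: []
LOAD_FAST y → push 6. Stack: [6]
RETURN_VALUE → return 6.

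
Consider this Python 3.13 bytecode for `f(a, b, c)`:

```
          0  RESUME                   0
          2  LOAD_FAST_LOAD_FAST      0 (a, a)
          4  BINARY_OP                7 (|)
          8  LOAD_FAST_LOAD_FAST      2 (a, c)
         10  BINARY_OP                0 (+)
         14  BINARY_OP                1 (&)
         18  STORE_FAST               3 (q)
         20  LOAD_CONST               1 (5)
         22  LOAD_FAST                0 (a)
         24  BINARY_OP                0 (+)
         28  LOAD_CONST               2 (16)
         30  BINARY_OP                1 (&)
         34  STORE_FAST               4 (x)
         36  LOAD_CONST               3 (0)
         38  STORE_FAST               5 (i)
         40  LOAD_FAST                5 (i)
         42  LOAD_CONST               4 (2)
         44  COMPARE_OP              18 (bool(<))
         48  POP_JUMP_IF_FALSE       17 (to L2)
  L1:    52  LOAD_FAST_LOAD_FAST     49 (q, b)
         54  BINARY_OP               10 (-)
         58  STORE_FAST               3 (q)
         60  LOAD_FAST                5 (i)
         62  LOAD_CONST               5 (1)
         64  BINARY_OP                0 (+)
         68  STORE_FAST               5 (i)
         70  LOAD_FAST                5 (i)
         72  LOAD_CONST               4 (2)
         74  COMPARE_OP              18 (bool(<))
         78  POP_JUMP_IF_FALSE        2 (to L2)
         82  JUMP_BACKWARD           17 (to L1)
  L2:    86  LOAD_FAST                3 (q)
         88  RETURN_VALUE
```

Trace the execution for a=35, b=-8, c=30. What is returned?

LOAD_FAST_LOAD_FAST a,a → push 35,35. Stack: [35, 35]
BINARY_OP | → 35 | 35 = 35. Stack: [35]
LOAD_FAST_LOAD_FAST a,c → push 35,30. Stack: [35, 35, 30]
BINARY_OP + → 35 + 30 = 65. Stack: [35, 65]
BINARY_OP & → 35 & 65 = 1. Stack: [1]
STORE_FAST q → q=1. Stack: []
LOAD_CONST → push 5. Stack: [5]
LOAD_FAST a → push 35. Stack: [5, 35]
BINARY_OP + → 5 + 35 = 40. Stack: [40]
LOAD_CONST → push 16. Stack: [40, 16]
BINARY_OP & → 40 & 16 = 0. Stack: [0]
STORE_FAST x → x=0. Stack: []
LOAD_CONST → push 0. Stack: [0]
STORE_FAST i → i=0. Stack: []
LOAD_FAST i → push 0. Stack: [0]
LOAD_CONST → push 2. Stack: [0, 2]
COMPARE_OP bool(<) → 0 vs 2 = True. Stack: [True]
POP_JUMP_IF_FALSE → pop True; no jump. Stack: []
LOAD_FAST_LOAD_FAST q,b → push 1,-8. Stack: [1, -8]
BINARY_OP - → 1 - -8 = 9. Stack: [9]
STORE_FAST q → q=9. Stack: []
LOAD_FAST i → push 0. Stack: [0]
LOAD_CONST → push 1. Stack: [0, 1]
BINARY_OP + → 0 + 1 = 1. Stack: [1]
STORE_FAST i → i=1. Stack: []
LOAD_FAST i → push 1. Stack: [1]
LOAD_CONST → push 2. Stack: [1, 2]
COMPARE_OP bool(<) → 1 vs 2 = True. Stack: [True]
POP_JUMP_IF_FALSE → pop True; no jump. Stack: []
LOAD_FAST_LOAD_FAST q,b → push 9,-8. Stack: [9, -8]
BINARY_OP - → 9 - -8 = 17. Stack: [17]
STORE_FAST q → q=17. Stack: []
LOAD_FAST i → push 1. Stack: [1]
LOAD_CONST → push 1. Stack: [1, 1]
BINARY_OP + → 1 + 1 = 2. Stack: [2]
STORE_FAST i → i=2. Stack: []
LOAD_FAST i → push 2. Stack: [2]
LOAD_CONST → push 2. Stack: [2, 2]
COMPARE_OP bool(<) → 2 vs 2 = False. Stack: [False]
POP_JUMP_IF_FALSE → pop False; jump. Stack: []
LOAD_FAST q → push 17. Stack: [17]
RETURN_VALUE → return 17.

17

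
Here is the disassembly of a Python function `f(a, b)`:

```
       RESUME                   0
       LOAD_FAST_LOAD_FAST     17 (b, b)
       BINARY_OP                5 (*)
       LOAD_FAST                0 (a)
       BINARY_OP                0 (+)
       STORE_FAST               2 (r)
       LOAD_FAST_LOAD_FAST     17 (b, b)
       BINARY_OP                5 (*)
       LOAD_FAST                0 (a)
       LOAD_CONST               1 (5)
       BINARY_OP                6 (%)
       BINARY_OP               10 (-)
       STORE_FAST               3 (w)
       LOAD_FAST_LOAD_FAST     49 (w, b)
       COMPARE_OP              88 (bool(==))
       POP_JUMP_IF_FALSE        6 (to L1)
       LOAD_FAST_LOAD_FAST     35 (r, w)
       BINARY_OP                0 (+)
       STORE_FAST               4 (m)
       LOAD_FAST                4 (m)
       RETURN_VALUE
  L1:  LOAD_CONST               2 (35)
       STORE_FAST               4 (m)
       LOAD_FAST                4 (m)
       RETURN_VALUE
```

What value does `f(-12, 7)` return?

LOAD_FAST_LOAD_FAST b,b → push 7,7. Stack: [7, 7]
BINARY_OP * → 7 * 7 = 49. Stack: [49]
LOAD_FAST a → push -12. Stack: [49, -12]
BINARY_OP + → 49 + -12 = 37. Stack: [37]
STORE_FAST r → r=37. Stack: []
LOAD_FAST_LOAD_FAST b,b → push 7,7. Stack: [7, 7]
BINARY_OP * → 7 * 7 = 49. Stack: [49]
LOAD_FAST a → push -12. Stack: [49, -12]
LOAD_CONST → push 5. Stack: [49, -12, 5]
BINARY_OP % → -12 % 5 = 3. Stack: [49, 3]
BINARY_OP - → 49 - 3 = 46. Stack: [46]
STORE_FAST w → w=46. Stack: []
LOAD_FAST_LOAD_FAST w,b → push 46,7. Stack: [46, 7]
COMPARE_OP bool(==) → 46 vs 7 = False. Stack: [False]
POP_JUMP_IF_FALSE → pop False; jump. Stack: []
LOAD_CONST → push 35. Stack: [35]
STORE_FAST m → m=35. Stack: []
LOAD_FAST m → push 35. Stack: [35]
RETURN_VALUE → return 35.

35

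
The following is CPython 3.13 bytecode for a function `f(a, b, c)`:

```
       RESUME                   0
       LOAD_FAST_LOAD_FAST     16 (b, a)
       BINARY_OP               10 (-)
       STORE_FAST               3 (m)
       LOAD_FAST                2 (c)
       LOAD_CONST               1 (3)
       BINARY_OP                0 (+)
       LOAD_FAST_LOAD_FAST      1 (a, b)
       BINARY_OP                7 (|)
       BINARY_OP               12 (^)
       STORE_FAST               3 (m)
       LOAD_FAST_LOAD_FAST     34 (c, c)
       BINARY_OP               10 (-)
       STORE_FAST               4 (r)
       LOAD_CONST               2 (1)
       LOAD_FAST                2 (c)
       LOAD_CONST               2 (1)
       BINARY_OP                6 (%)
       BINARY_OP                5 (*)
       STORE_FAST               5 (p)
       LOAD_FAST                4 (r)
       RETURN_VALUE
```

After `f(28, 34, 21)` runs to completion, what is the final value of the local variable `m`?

LOAD_FAST_LOAD_FAST b,a → push 34,28. Stack: [34, 28]
BINARY_OP - → 34 - 28 = 6. Stack: [6]
STORE_FAST m → m=6. Stack: []
LOAD_FAST c → push 21. Stack: [21]
LOAD_CONST → push 3. Stack: [21, 3]
BINARY_OP + → 21 + 3 = 24. Stack: [24]
LOAD_FAST_LOAD_FAST a,b → push 28,34. Stack: [24, 28, 34]
BINARY_OP | → 28 | 34 = 62. Stack: [24, 62]
BINARY_OP ^ → 24 ^ 62 = 38. Stack: [38]
STORE_FAST m → m=38. Stack: []
LOAD_FAST_LOAD_FAST c,c → push 21,21. Stack: [21, 21]
BINARY_OP - → 21 - 21 = 0. Stack: [0]
STORE_FAST r → r=0. Stack: []
LOAD_CONST → push 1. Stack: [1]
LOAD_FAST c → push 21. Stack: [1, 21]
LOAD_CONST → push 1. Stack: [1, 21, 1]
BINARY_OP % → 21 % 1 = 0. Stack: [1, 0]
BINARY_OP * → 1 * 0 = 0. Stack: [0]
STORE_FAST p → p=0. Stack: []
LOAD_FAST r → push 0. Stack: [0]
RETURN_VALUE → return 0.

38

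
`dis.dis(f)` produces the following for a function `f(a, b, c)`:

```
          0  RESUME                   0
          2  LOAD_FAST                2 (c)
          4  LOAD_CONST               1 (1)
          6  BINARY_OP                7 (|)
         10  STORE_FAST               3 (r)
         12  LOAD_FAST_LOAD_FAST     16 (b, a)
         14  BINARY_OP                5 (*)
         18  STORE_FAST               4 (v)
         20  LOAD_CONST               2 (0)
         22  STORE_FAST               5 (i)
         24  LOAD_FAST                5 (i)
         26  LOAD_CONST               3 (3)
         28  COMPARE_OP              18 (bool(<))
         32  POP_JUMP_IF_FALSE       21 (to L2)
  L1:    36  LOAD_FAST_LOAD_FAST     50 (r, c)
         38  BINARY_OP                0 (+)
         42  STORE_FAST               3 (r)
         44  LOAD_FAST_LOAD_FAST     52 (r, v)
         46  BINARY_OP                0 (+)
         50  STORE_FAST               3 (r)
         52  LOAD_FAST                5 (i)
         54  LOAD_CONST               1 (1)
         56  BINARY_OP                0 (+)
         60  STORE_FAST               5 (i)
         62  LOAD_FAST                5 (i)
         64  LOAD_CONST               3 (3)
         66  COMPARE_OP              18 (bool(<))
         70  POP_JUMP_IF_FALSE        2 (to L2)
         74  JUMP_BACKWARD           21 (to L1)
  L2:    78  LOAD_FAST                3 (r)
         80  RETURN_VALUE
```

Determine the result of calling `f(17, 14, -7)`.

686

LOAD_FAST c → push -7. Stack: [-7]
LOAD_CONST → push 1. Stack: [-7, 1]
BINARY_OP | → -7 | 1 = -7. Stack: [-7]
STORE_FAST r → r=-7. Stack: []
LOAD_FAST_LOAD_FAST b,a → push 14,17. Stack: [14, 17]
BINARY_OP * → 14 * 17 = 238. Stack: [238]
STORE_FAST v → v=238. Stack: []
LOAD_CONST → push 0. Stack: [0]
STORE_FAST i → i=0. Stack: []
LOAD_FAST i → push 0. Stack: [0]
LOAD_CONST → push 3. Stack: [0, 3]
COMPARE_OP bool(<) → 0 vs 3 = True. Stack: [True]
POP_JUMP_IF_FALSE → pop True; no jump. Stack: []
LOAD_FAST_LOAD_FAST r,c → push -7,-7. Stack: [-7, -7]
BINARY_OP + → -7 + -7 = -14. Stack: [-14]
STORE_FAST r → r=-14. Stack: []
LOAD_FAST_LOAD_FAST r,v → push -14,238. Stack: [-14, 238]
BINARY_OP + → -14 + 238 = 224. Stack: [224]
STORE_FAST r → r=224. Stack: []
LOAD_FAST i → push 0. Stack: [0]
LOAD_CONST → push 1. Stack: [0, 1]
BINARY_OP + → 0 + 1 = 1. Stack: [1]
STORE_FAST i → i=1. Stack: []
LOAD_FAST i → push 1. Stack: [1]
LOAD_CONST → push 3. Stack: [1, 3]
COMPARE_OP bool(<) → 1 vs 3 = True. Stack: [True]
POP_JUMP_IF_FALSE → pop True; no jump. Stack: []
LOAD_FAST_LOAD_FAST r,c → push 224,-7. Stack: [224, -7]
BINARY_OP + → 224 + -7 = 217. Stack: [217]
STORE_FAST r → r=217. Stack: []
LOAD_FAST_LOAD_FAST r,v → push 217,238. Stack: [217, 238]
BINARY_OP + → 217 + 238 = 455. Stack: [455]
STORE_FAST r → r=455. Stack: []
LOAD_FAST i → push 1. Stack: [1]
LOAD_CONST → push 1. Stack: [1, 1]
BINARY_OP + → 1 + 1 = 2. Stack: [2]
STORE_FAST i → i=2. Stack: []
LOAD_FAST i → push 2. Stack: [2]
LOAD_CONST → push 3. Stack: [2, 3]
COMPARE_OP bool(<) → 2 vs 3 = True. Stack: [True]
POP_JUMP_IF_FALSE → pop True; no jump. Stack: []
LOAD_FAST_LOAD_FAST r,c → push 455,-7. Stack: [455, -7]
BINARY_OP + → 455 + -7 = 448. Stack: [448]
STORE_FAST r → r=448. Stack: []
LOAD_FAST_LOAD_FAST r,v → push 448,238. Stack: [448, 238]
BINARY_OP + → 448 + 238 = 686. Stack: [686]
STORE_FAST r → r=686. Stack: []
LOAD_FAST i → push 2. Stack: [2]
LOAD_CONST → push 1. Stack: [2, 1]
BINARY_OP + → 2 + 1 = 3. Stack: [3]
STORE_FAST i → i=3. Stack: []
LOAD_FAST i → push 3. Stack: [3]
LOAD_CONST → push 3. Stack: [3, 3]
COMPARE_OP bool(<) → 3 vs 3 = False. Stack: [False]
POP_JUMP_IF_FALSE → pop False; jump. Stack: []
LOAD_FAST r → push 686. Stack: [686]
RETURN_VALUE → return 686.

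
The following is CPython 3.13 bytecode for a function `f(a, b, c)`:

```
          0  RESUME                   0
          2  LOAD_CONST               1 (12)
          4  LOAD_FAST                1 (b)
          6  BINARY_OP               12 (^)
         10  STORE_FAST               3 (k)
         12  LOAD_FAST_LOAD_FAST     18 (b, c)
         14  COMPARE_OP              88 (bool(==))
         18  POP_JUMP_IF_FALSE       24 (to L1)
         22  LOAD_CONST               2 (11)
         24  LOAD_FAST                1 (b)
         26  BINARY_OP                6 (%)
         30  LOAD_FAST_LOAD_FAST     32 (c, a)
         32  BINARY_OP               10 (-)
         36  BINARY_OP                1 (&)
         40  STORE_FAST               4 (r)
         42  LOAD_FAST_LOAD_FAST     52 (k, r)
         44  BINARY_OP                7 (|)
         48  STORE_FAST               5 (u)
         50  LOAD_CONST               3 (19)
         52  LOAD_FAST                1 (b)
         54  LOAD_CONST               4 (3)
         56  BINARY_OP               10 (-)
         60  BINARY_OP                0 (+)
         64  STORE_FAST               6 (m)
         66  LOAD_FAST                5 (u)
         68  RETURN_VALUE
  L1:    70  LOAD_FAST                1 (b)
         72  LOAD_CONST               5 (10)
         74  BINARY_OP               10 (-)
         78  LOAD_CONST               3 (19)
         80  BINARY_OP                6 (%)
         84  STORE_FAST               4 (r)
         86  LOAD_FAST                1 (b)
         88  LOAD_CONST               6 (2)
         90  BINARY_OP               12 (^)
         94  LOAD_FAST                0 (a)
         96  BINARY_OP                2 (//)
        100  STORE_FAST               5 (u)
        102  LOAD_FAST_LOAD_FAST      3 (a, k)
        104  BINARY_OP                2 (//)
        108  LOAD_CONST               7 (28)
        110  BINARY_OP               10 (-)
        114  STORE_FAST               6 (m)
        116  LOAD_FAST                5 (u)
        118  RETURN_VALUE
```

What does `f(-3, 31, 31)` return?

LOAD_CONST → push 12. Stack: [12]
LOAD_FAST b → push 31. Stack: [12, 31]
BINARY_OP ^ → 12 ^ 31 = 19. Stack: [19]
STORE_FAST k → k=19. Stack: []
LOAD_FAST_LOAD_FAST b,c → push 31,31. Stack: [31, 31]
COMPARE_OP bool(==) → 31 vs 31 = True. Stack: [True]
POP_JUMP_IF_FALSE → pop True; no jump. Stack: []
LOAD_CONST → push 11. Stack: [11]
LOAD_FAST b → push 31. Stack: [11, 31]
BINARY_OP % → 11 % 31 = 11. Stack: [11]
LOAD_FAST_LOAD_FAST c,a → push 31,-3. Stack: [11, 31, -3]
BINARY_OP - → 31 - -3 = 34. Stack: [11, 34]
BINARY_OP & → 11 & 34 = 2. Stack: [2]
STORE_FAST r → r=2. Stack: []
LOAD_FAST_LOAD_FAST k,r → push 19,2. Stack: [19, 2]
BINARY_OP | → 19 | 2 = 19. Stack: [19]
STORE_FAST u → u=19. Stack: []
LOAD_CONST → push 19. Stack: [19]
LOAD_FAST b → push 31. Stack: [19, 31]
LOAD_CONST → push 3. Stack: [19, 31, 3]
BINARY_OP - → 31 - 3 = 28. Stack: [19, 28]
BINARY_OP + → 19 + 28 = 47. Stack: [47]
STORE_FAST m → m=47. Stack: []
LOAD_FAST u → push 19. Stack: [19]
RETURN_VALUE → return 19.

19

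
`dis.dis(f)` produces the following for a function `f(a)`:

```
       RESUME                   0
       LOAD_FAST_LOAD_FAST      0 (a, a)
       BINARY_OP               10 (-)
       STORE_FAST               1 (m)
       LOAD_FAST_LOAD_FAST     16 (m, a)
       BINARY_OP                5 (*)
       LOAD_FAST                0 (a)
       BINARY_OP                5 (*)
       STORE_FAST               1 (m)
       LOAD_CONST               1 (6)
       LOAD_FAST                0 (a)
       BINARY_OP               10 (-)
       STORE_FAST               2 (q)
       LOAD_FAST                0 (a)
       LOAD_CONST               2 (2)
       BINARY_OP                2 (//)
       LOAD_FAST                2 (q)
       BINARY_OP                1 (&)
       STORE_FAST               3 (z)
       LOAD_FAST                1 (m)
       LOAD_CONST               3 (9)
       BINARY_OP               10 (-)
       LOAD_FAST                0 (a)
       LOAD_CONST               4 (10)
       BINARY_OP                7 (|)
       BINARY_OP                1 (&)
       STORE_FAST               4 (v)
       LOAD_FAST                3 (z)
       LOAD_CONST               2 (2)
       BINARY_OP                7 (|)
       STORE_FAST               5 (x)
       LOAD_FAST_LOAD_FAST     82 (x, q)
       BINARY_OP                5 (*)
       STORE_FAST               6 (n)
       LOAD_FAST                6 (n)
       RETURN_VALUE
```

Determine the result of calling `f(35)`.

-87

LOAD_FAST_LOAD_FAST a,a → push 35,35. Stack: [35, 35]
BINARY_OP - → 35 - 35 = 0. Stack: [0]
STORE_FAST m → m=0. Stack: []
LOAD_FAST_LOAD_FAST m,a → push 0,35. Stack: [0, 35]
BINARY_OP * → 0 * 35 = 0. Stack: [0]
LOAD_FAST a → push 35. Stack: [0, 35]
BINARY_OP * → 0 * 35 = 0. Stack: [0]
STORE_FAST m → m=0. Stack: []
LOAD_CONST → push 6. Stack: [6]
LOAD_FAST a → push 35. Stack: [6, 35]
BINARY_OP - → 6 - 35 = -29. Stack: [-29]
STORE_FAST q → q=-29. Stack: []
LOAD_FAST a → push 35. Stack: [35]
LOAD_CONST → push 2. Stack: [35, 2]
BINARY_OP // → 35 // 2 = 17. Stack: [17]
LOAD_FAST q → push -29. Stack: [17, -29]
BINARY_OP & → 17 & -29 = 1. Stack: [1]
STORE_FAST z → z=1. Stack: []
LOAD_FAST m → push 0. Stack: [0]
LOAD_CONST → push 9. Stack: [0, 9]
BINARY_OP - → 0 - 9 = -9. Stack: [-9]
LOAD_FAST a → push 35. Stack: [-9, 35]
LOAD_CONST → push 10. Stack: [-9, 35, 10]
BINARY_OP | → 35 | 10 = 43. Stack: [-9, 43]
BINARY_OP & → -9 & 43 = 35. Stack: [35]
STORE_FAST v → v=35. Stack: []
LOAD_FAST z → push 1. Stack: [1]
LOAD_CONST → push 2. Stack: [1, 2]
BINARY_OP | → 1 | 2 = 3. Stack: [3]
STORE_FAST x → x=3. Stack: []
LOAD_FAST_LOAD_FAST x,q → push 3,-29. Stack: [3, -29]
BINARY_OP * → 3 * -29 = -87. Stack: [-87]
STORE_FAST n → n=-87. Stack: []
LOAD_FAST n → push -87. Stack: [-87]
RETURN_VALUE → return -87.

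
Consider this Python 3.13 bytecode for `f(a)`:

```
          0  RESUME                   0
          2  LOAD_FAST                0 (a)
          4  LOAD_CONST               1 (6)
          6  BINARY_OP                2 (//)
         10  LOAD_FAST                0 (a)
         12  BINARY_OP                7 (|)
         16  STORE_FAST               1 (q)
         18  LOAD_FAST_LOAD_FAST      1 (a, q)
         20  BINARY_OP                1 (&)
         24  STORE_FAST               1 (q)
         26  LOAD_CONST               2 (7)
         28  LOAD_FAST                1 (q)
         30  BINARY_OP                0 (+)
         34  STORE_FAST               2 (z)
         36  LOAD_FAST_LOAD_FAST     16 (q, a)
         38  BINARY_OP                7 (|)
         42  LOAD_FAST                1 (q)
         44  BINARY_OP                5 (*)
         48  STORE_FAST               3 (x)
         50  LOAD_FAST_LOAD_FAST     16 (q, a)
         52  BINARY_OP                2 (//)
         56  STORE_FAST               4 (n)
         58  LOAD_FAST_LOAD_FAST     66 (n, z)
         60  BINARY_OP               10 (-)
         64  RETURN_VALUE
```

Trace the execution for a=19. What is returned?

-25

LOAD_FAST a → push 19. Stack: [19]
LOAD_CONST → push 6. Stack: [19, 6]
BINARY_OP // → 19 // 6 = 3. Stack: [3]
LOAD_FAST a → push 19. Stack: [3, 19]
BINARY_OP | → 3 | 19 = 19. Stack: [19]
STORE_FAST q → q=19. Stack: []
LOAD_FAST_LOAD_FAST a,q → push 19,19. Stack: [19, 19]
BINARY_OP & → 19 & 19 = 19. Stack: [19]
STORE_FAST q → q=19. Stack: []
LOAD_CONST → push 7. Stack: [7]
LOAD_FAST q → push 19. Stack: [7, 19]
BINARY_OP + → 7 + 19 = 26. Stack: [26]
STORE_FAST z → z=26. Stack: []
LOAD_FAST_LOAD_FAST q,a → push 19,19. Stack: [19, 19]
BINARY_OP | → 19 | 19 = 19. Stack: [19]
LOAD_FAST q → push 19. Stack: [19, 19]
BINARY_OP * → 19 * 19 = 361. Stack: [361]
STORE_FAST x → x=361. Stack: []
LOAD_FAST_LOAD_FAST q,a → push 19,19. Stack: [19, 19]
BINARY_OP // → 19 // 19 = 1. Stack: [1]
STORE_FAST n → n=1. Stack: []
LOAD_FAST_LOAD_FAST n,z → push 1,26. Stack: [1, 26]
BINARY_OP - → 1 - 26 = -25. Stack: [-25]
RETURN_VALUE → return -25.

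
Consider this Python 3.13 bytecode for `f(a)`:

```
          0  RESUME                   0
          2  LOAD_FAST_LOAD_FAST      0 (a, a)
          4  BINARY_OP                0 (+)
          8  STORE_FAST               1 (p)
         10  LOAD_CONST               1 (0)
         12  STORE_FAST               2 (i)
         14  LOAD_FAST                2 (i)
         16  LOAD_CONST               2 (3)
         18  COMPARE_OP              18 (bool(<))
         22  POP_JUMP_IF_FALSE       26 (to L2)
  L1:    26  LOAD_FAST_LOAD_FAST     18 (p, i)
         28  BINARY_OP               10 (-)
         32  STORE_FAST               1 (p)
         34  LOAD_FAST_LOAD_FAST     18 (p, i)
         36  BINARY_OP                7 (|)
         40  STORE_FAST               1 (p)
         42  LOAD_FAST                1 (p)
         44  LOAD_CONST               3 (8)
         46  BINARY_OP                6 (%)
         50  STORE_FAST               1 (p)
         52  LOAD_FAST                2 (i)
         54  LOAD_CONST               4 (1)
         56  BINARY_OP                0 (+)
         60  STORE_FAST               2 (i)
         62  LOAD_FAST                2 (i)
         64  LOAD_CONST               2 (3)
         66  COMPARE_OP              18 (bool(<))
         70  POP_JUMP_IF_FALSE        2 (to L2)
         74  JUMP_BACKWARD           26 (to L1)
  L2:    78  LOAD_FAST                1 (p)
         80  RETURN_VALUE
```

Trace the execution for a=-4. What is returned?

7

LOAD_FAST_LOAD_FAST a,a → push -4,-4. Stack: [-4, -4]
BINARY_OP + → -4 + -4 = -8. Stack: [-8]
STORE_FAST p → p=-8. Stack: []
LOAD_CONST → push 0. Stack: [0]
STORE_FAST i → i=0. Stack: []
LOAD_FAST i → push 0. Stack: [0]
LOAD_CONST → push 3. Stack: [0, 3]
COMPARE_OP bool(<) → 0 vs 3 = True. Stack: [True]
POP_JUMP_IF_FALSE → pop True; no jump. Stack: []
LOAD_FAST_LOAD_FAST p,i → push -8,0. Stack: [-8, 0]
BINARY_OP - → -8 - 0 = -8. Stack: [-8]
STORE_FAST p → p=-8. Stack: []
LOAD_FAST_LOAD_FAST p,i → push -8,0. Stack: [-8, 0]
BINARY_OP | → -8 | 0 = -8. Stack: [-8]
STORE_FAST p → p=-8. Stack: []
LOAD_FAST p → push -8. Stack: [-8]
LOAD_CONST → push 8. Stack: [-8, 8]
BINARY_OP % → -8 % 8 = 0. Stack: [0]
STORE_FAST p → p=0. Stack: []
LOAD_FAST i → push 0. Stack: [0]
LOAD_CONST → push 1. Stack: [0, 1]
BINARY_OP + → 0 + 1 = 1. Stack: [1]
STORE_FAST i → i=1. Stack: []
LOAD_FAST i → push 1. Stack: [1]
LOAD_CONST → push 3. Stack: [1, 3]
COMPARE_OP bool(<) → 1 vs 3 = True. Stack: [True]
POP_JUMP_IF_FALSE → pop True; no jump. Stack: []
LOAD_FAST_LOAD_FAST p,i → push 0,1. Stack: [0, 1]
BINARY_OP - → 0 - 1 = -1. Stack: [-1]
STORE_FAST p → p=-1. Stack: []
LOAD_FAST_LOAD_FAST p,i → push -1,1. Stack: [-1, 1]
BINARY_OP | → -1 | 1 = -1. Stack: [-1]
STORE_FAST p → p=-1. Stack: []
LOAD_FAST p → push -1. Stack: [-1]
LOAD_CONST → push 8. Stack: [-1, 8]
BINARY_OP % → -1 % 8 = 7. Stack: [7]
STORE_FAST p → p=7. Stack: []
LOAD_FAST i → push 1. Stack: [1]
LOAD_CONST → push 1. Stack: [1, 1]
BINARY_OP + → 1 + 1 = 2. Stack: [2]
STORE_FAST i → i=2. Stack: []
LOAD_FAST i → push 2. Stack: [2]
LOAD_CONST → push 3. Stack: [2, 3]
COMPARE_OP bool(<) → 2 vs 3 = True. Stack: [True]
POP_JUMP_IF_FALSE → pop True; no jump. Stack: []
LOAD_FAST_LOAD_FAST p,i → push 7,2. Stack: [7, 2]
BINARY_OP - → 7 - 2 = 5. Stack: [5]
STORE_FAST p → p=5. Stack: []
LOAD_FAST_LOAD_FAST p,i → push 5,2. Stack: [5, 2]
BINARY_OP | → 5 | 2 = 7. Stack: [7]
STORE_FAST p → p=7. Stack: []
LOAD_FAST p → push 7. Stack: [7]
LOAD_CONST → push 8. Stack: [7, 8]
BINARY_OP % → 7 % 8 = 7. Stack: [7]
STORE_FAST p → p=7. Stack: []
LOAD_FAST i → push 2. Stack: [2]
LOAD_CONST → push 1. Stack: [2, 1]
BINARY_OP + → 2 + 1 = 3. Stack: [3]
STORE_FAST i → i=3. Stack: []
LOAD_FAST i → push 3. Stack: [3]
LOAD_CONST → push 3. Stack: [3, 3]
COMPARE_OP bool(<) → 3 vs 3 = False. Stack: [False]
POP_JUMP_IF_FALSE → pop False; jump. Stack: []
LOAD_FAST p → push 7. Stack: [7]
RETURN_VALUE → return 7.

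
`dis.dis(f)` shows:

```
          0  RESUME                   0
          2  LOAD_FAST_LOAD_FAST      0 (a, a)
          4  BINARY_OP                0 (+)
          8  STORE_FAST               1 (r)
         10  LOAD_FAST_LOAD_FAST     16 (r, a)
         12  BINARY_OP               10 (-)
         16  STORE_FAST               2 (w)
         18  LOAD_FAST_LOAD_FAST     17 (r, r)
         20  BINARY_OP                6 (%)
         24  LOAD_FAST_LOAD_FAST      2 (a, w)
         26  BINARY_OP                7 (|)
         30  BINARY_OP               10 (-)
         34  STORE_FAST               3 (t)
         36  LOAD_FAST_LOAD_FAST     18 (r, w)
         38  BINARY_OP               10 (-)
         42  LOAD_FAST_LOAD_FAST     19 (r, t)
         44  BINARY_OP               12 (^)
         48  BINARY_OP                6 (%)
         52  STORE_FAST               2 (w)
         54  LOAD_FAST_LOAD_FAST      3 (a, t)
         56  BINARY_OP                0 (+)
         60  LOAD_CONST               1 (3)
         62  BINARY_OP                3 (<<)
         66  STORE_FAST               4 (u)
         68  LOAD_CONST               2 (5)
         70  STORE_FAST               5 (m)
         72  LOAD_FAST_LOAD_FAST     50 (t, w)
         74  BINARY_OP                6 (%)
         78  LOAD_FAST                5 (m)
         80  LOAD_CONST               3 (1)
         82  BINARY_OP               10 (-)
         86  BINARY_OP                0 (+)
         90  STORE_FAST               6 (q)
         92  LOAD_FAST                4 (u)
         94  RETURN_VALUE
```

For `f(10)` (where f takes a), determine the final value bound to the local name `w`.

LOAD_FAST_LOAD_FAST a,a → push 10,10. Stack: [10, 10]
BINARY_OP + → 10 + 10 = 20. Stack: [20]
STORE_FAST r → r=20. Stack: []
LOAD_FAST_LOAD_FAST r,a → push 20,10. Stack: [20, 10]
BINARY_OP - → 20 - 10 = 10. Stack: [10]
STORE_FAST w → w=10. Stack: []
LOAD_FAST_LOAD_FAST r,r → push 20,20. Stack: [20, 20]
BINARY_OP % → 20 % 20 = 0. Stack: [0]
LOAD_FAST_LOAD_FAST a,w → push 10,10. Stack: [0, 10, 10]
BINARY_OP | → 10 | 10 = 10. Stack: [0, 10]
BINARY_OP - → 0 - 10 = -10. Stack: [-10]
STORE_FAST t → t=-10. Stack: []
LOAD_FAST_LOAD_FAST r,w → push 20,10. Stack: [20, 10]
BINARY_OP - → 20 - 10 = 10. Stack: [10]
LOAD_FAST_LOAD_FAST r,t → push 20,-10. Stack: [10, 20, -10]
BINARY_OP ^ → 20 ^ -10 = -30. Stack: [10, -30]
BINARY_OP % → 10 % -30 = -20. Stack: [-20]
STORE_FAST w → w=-20. Stack: []
LOAD_FAST_LOAD_FAST a,t → push 10,-10. Stack: [10, -10]
BINARY_OP + → 10 + -10 = 0. Stack: [0]
LOAD_CONST → push 3. Stack: [0, 3]
BINARY_OP << → 0 << 3 = 0. Stack: [0]
STORE_FAST u → u=0. Stack: []
LOAD_CONST → push 5. Stack: [5]
STORE_FAST m → m=5. Stack: []
LOAD_FAST_LOAD_FAST t,w → push -10,-20. Stack: [-10, -20]
BINARY_OP % → -10 % -20 = -10. Stack: [-10]
LOAD_FAST m → push 5. Stack: [-10, 5]
LOAD_CONST → push 1. Stack: [-10, 5, 1]
BINARY_OP - → 5 - 1 = 4. Stack: [-10, 4]
BINARY_OP + → -10 + 4 = -6. Stack: [-6]
STORE_FAST q → q=-6. Stack: []
LOAD_FAST u → push 0. Stack: [0]
RETURN_VALUE → return 0.

-20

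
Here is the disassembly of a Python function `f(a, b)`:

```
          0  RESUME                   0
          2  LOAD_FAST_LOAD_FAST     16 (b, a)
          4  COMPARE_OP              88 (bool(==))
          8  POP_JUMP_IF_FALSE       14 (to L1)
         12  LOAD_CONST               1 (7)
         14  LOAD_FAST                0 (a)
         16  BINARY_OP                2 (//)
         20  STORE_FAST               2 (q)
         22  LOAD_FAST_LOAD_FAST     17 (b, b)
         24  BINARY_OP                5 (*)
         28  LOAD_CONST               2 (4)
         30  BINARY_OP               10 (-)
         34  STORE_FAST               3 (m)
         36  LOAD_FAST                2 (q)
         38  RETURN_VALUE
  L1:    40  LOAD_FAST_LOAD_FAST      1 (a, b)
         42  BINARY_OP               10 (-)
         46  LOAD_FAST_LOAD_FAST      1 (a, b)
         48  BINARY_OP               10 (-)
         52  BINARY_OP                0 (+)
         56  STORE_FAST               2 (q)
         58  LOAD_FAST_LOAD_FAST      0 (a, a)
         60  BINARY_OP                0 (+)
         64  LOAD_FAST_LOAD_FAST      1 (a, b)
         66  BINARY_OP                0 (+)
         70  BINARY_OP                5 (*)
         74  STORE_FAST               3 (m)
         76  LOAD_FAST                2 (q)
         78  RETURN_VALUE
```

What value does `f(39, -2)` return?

LOAD_FAST_LOAD_FAST b,a → push -2,39. Stack: [-2, 39]
COMPARE_OP bool(==) → -2 vs 39 = False. Stack: [False]
POP_JUMP_IF_FALSE → pop False; jump. Stack: []
LOAD_FAST_LOAD_FAST a,b → push 39,-2. Stack: [39, -2]
BINARY_OP - → 39 - -2 = 41. Stack: [41]
LOAD_FAST_LOAD_FAST a,b → push 39,-2. Stack: [41, 39, -2]
BINARY_OP - → 39 - -2 = 41. Stack: [41, 41]
BINARY_OP + → 41 + 41 = 82. Stack: [82]
STORE_FAST q → q=82. Stack: []
LOAD_FAST_LOAD_FAST a,a → push 39,39. Stack: [39, 39]
BINARY_OP + → 39 + 39 = 78. Stack: [78]
LOAD_FAST_LOAD_FAST a,b → push 39,-2. Stack: [78, 39, -2]
BINARY_OP + → 39 + -2 = 37. Stack: [78, 37]
BINARY_OP * → 78 * 37 = 2886. Stack: [2886]
STORE_FAST m → m=2886. Stack: []
LOAD_FAST q → push 82. Stack: [82]
RETURN_VALUE → return 82.

82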